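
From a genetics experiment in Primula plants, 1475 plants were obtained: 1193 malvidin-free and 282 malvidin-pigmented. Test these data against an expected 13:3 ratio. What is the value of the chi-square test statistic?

Expected counts for N = 1475 under a 13:3 ratio (total parts = 16):
  malvidin-free: 1475 × 13/16 = 1198.4375
  malvidin-pigmented: 1475 × 3/16 = 276.5625
χ² = Σ (O − E)² / E
  malvidin-free: (1193 − 1198.4375)² / 1198.4375 = 0.0247
  malvidin-pigmented: (282 − 276.5625)² / 276.5625 = 0.1069
χ² = 0.0247 + 0.1069 = 0.1316 ≈ 0.132

0.132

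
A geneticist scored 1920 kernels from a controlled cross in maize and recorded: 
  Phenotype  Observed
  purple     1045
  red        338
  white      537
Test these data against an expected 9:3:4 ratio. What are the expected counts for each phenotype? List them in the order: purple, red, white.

The 9:3:4 ratio has 16 parts, so with N = 1920 the expected counts are:
  purple: 1920 × 9/16 = 1080
  red: 1920 × 3/16 = 360
  white: 1920 × 4/16 = 480

1080, 360, 480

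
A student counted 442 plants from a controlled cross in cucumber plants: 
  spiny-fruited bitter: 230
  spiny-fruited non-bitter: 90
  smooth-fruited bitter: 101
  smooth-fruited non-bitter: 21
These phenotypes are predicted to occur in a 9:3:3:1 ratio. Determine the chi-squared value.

Total ratio parts = 16. Expected numbers out of 442:
  spiny-fruited bitter: 442 × 9/16 = 248.625
  spiny-fruited non-bitter: 442 × 3/16 = 82.875
  smooth-fruited bitter: 442 × 3/16 = 82.875
  smooth-fruited non-bitter: 442 × 1/16 = 27.625
χ² = Σ (O − E)² / E
  spiny-fruited bitter: (230 − 248.625)² / 248.625 = 1.3952
  spiny-fruited non-bitter: (90 − 82.875)² / 82.875 = 0.6126
  smooth-fruited bitter: (101 − 82.875)² / 82.875 = 3.9640
  smooth-fruited non-bitter: (21 − 27.625)² / 27.625 = 1.5888
χ² = 1.3952 + 0.6126 + 3.9640 + 1.5888 = 7.5606 ≈ 7.561

7.561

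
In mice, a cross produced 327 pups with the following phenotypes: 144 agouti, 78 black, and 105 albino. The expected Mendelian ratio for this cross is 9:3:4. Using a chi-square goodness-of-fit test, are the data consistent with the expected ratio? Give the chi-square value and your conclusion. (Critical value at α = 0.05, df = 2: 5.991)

Expected counts for N = 327 under a 9:3:4 ratio (total parts = 16):
  agouti: 327 × 9/16 = 183.9375
  black: 327 × 3/16 = 61.3125
  albino: 327 × 4/16 = 81.75
χ² = Σ (O − E)² / E
  agouti: (144 − 183.9375)² / 183.9375 = 8.6714
  black: (78 − 61.3125)² / 61.3125 = 4.5419
  albino: (105 − 81.75)² / 81.75 = 6.6124
χ² = 8.6714 + 4.5419 + 6.6124 = 19.8257 ≈ 19.826
Degrees of freedom = 3 − 1 = 2; critical value at α = 0.05 is 5.991.
Since 19.826 > 5.991, we reject the null hypothesis — the data do not fit the 9:3:4 ratio.

19.826; not consistent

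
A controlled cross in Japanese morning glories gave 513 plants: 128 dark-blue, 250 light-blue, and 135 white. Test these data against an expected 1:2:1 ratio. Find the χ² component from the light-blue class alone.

0.165

Under the 1:2:1 hypothesis (Σ ratio = 4, N = 513):
  dark-blue: 513 × 1/4 = 128.25
  light-blue: 513 × 2/4 = 256.5
  white: 513 × 1/4 = 128.25
Contribution of light-blue: (250 − 256.5)² / 256.5 = 0.1647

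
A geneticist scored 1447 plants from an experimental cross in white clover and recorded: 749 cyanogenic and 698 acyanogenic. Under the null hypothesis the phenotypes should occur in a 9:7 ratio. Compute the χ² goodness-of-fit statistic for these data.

Under the 9:7 hypothesis (Σ ratio = 16, N = 1447):
  cyanogenic: 1447 × 9/16 = 813.9375
  acyanogenic: 1447 × 7/16 = 633.0625
χ² = Σ (O − E)² / E
  cyanogenic: (749 − 813.9375)² / 813.9375 = 5.1808
  acyanogenic: (698 − 633.0625)² / 633.0625 = 6.6611
χ² = 5.1808 + 6.6611 = 11.8419 ≈ 11.842

11.842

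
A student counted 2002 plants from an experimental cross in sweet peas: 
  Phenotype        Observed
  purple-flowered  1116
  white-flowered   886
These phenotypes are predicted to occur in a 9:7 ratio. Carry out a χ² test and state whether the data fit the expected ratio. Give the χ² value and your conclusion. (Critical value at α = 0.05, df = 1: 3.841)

Expected counts for N = 2002 under a 9:7 ratio (total parts = 16):
  purple-flowered: 2002 × 9/16 = 1126.125
  white-flowered: 2002 × 7/16 = 875.875
χ² = Σ (O − E)² / E
  purple-flowered: (1116 − 1126.125)² / 1126.125 = 0.0910
  white-flowered: (886 − 875.875)² / 875.875 = 0.1170
χ² = 0.0910 + 0.1170 = 0.208
Degrees of freedom = 2 − 1 = 1; critical value at α = 0.05 is 3.841.
Since 0.208 < 3.841, we fail to reject the null hypothesis — the data are consistent with the 9:7 ratio.

0.208; consistent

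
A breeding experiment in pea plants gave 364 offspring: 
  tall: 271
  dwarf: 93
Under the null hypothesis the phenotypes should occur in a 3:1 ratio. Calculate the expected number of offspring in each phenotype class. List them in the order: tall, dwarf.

Expected counts for N = 364 under a 3:1 ratio (total parts = 4):
  tall: 364 × 3/4 = 273
  dwarf: 364 × 1/4 = 91

273, 91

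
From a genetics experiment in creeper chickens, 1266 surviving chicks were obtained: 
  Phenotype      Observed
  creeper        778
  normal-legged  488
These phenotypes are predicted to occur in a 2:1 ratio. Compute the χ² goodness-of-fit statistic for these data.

The 2:1 ratio has 3 parts, so with N = 1266 the expected counts are:
  creeper: 1266 × 2/3 = 844
  normal-legged: 1266 × 1/3 = 422
χ² = Σ (O − E)² / E
  creeper: (778 − 844)² / 844 = 5.1611
  normal-legged: (488 − 422)² / 422 = 10.3223
χ² = 5.1611 + 10.3223 = 15.4834 ≈ 15.483

15.483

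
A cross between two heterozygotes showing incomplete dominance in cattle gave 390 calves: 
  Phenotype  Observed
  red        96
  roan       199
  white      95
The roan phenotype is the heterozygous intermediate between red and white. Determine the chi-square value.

With incomplete dominance, a heterozygote × heterozygote cross gives a 1:2:1 phenotypic ratio.
Under the 1:2:1 hypothesis (Σ ratio = 4, N = 390):
  red: 390 × 1/4 = 97.5
  roan: 390 × 2/4 = 195
  white: 390 × 1/4 = 97.5
χ² = Σ (O − E)² / E
  red: (96 − 97.5)² / 97.5 = 0.0231
  roan: (199 − 195)² / 195 = 0.0821
  white: (95 − 97.5)² / 97.5 = 0.0641
χ² = 0.0231 + 0.0821 + 0.0641 = 0.1693 ≈ 0.169

0.169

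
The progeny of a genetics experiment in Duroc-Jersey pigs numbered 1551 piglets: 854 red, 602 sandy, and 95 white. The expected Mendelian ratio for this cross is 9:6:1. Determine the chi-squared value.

1.142

The 9:6:1 ratio has 16 parts, so with N = 1551 the expected counts are:
  red: 1551 × 9/16 = 872.4375
  sandy: 1551 × 6/16 = 581.625
  white: 1551 × 1/16 = 96.9375
χ² = Σ (O − E)² / E
  red: (854 − 872.4375)² / 872.4375 = 0.3896
  sandy: (602 − 581.625)² / 581.625 = 0.7138
  white: (95 − 96.9375)² / 96.9375 = 0.0387
χ² = 0.3896 + 0.7138 + 0.0387 = 1.1421 ≈ 1.142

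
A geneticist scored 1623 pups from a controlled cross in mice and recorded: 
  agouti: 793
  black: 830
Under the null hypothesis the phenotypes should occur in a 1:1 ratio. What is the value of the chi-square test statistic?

0.843

The 1:1 ratio has 2 parts, so with N = 1623 the expected counts are:
  agouti: 1623 × 1/2 = 811.5
  black: 1623 × 1/2 = 811.5
χ² = Σ (O − E)² / E
  agouti: (793 − 811.5)² / 811.5 = 0.4217
  black: (830 − 811.5)² / 811.5 = 0.4217
χ² = 0.4217 + 0.4217 = 0.8434 ≈ 0.843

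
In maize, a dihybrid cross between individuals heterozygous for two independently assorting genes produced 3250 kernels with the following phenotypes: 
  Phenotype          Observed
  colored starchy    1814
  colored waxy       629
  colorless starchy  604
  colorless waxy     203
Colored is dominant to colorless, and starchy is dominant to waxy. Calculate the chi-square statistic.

0.789

A dihybrid F₂ with independent assortment and complete dominance at both loci gives a 9:3:3:1 phenotypic ratio.
Expected counts for N = 3250 under a 9:3:3:1 ratio (total parts = 16):
  colored starchy: 3250 × 9/16 = 1828.125
  colored waxy: 3250 × 3/16 = 609.375
  colorless starchy: 3250 × 3/16 = 609.375
  colorless waxy: 3250 × 1/16 = 203.125
χ² = Σ (O − E)² / E
  colored starchy: (1814 − 1828.125)² / 1828.125 = 0.1091
  colored waxy: (629 − 609.375)² / 609.375 = 0.6320
  colorless starchy: (604 − 609.375)² / 609.375 = 0.0474
  colorless waxy: (203 − 203.125)² / 203.125 = 0.0001
χ² = 0.1091 + 0.6320 + 0.0474 + 0.0001 = 0.7886 ≈ 0.789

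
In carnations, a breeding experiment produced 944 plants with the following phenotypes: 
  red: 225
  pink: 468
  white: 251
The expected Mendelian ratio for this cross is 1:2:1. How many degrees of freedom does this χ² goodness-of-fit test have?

2

A goodness-of-fit test with 3 phenotype classes has df = 3 − 1 = 2.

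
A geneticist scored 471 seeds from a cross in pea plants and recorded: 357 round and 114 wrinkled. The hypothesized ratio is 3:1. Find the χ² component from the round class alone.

0.040

Total ratio parts = 4. Expected numbers out of 471:
  round: 471 × 3/4 = 353.25
  wrinkled: 471 × 1/4 = 117.75
Contribution of round: (357 − 353.25)² / 353.25 = 0.0398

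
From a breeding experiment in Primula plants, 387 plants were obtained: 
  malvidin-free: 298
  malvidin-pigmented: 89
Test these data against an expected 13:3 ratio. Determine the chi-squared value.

Expected counts for N = 387 under a 13:3 ratio (total parts = 16):
  malvidin-free: 387 × 13/16 = 314.4375
  malvidin-pigmented: 387 × 3/16 = 72.5625
χ² = Σ (O − E)² / E
  malvidin-free: (298 − 314.4375)² / 314.4375 = 0.8593
  malvidin-pigmented: (89 − 72.5625)² / 72.5625 = 3.7236
χ² = 0.8593 + 3.7236 = 4.5829 ≈ 4.583

4.583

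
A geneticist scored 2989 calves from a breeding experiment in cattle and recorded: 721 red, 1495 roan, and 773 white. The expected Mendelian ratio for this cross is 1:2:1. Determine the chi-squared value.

Expected counts for N = 2989 under a 1:2:1 ratio (total parts = 4):
  red: 2989 × 1/4 = 747.25
  roan: 2989 × 2/4 = 1494.5
  white: 2989 × 1/4 = 747.25
χ² = Σ (O − E)² / E
  red: (721 − 747.25)² / 747.25 = 0.9221
  roan: (1495 − 1494.5)² / 1494.5 = 0.0002
  white: (773 − 747.25)² / 747.25 = 0.8873
χ² = 0.9221 + 0.0002 + 0.8873 = 1.8096 ≈ 1.810

1.810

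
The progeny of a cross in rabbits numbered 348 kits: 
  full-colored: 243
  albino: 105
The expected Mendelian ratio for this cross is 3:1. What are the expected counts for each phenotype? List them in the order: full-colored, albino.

261, 87

Under the 3:1 hypothesis (Σ ratio = 4, N = 348):
  full-colored: 348 × 3/4 = 261
  albino: 348 × 1/4 = 87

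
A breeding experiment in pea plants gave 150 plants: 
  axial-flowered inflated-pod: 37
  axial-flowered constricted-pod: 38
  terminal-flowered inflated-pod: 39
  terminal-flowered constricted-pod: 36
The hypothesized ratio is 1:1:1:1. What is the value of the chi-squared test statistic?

0.133

Expected counts for N = 150 under a 1:1:1:1 ratio (total parts = 4):
  axial-flowered inflated-pod: 150 × 1/4 = 37.5
  axial-flowered constricted-pod: 150 × 1/4 = 37.5
  terminal-flowered inflated-pod: 150 × 1/4 = 37.5
  terminal-flowered constricted-pod: 150 × 1/4 = 37.5
χ² = Σ (O − E)² / E
  axial-flowered inflated-pod: (37 − 37.5)² / 37.5 = 0.0067
  axial-flowered constricted-pod: (38 − 37.5)² / 37.5 = 0.0067
  terminal-flowered inflated-pod: (39 − 37.5)² / 37.5 = 0.0600
  terminal-flowered constricted-pod: (36 − 37.5)² / 37.5 = 0.0600
χ² = 0.0067 + 0.0067 + 0.0600 + 0.0600 = 0.1334 ≈ 0.133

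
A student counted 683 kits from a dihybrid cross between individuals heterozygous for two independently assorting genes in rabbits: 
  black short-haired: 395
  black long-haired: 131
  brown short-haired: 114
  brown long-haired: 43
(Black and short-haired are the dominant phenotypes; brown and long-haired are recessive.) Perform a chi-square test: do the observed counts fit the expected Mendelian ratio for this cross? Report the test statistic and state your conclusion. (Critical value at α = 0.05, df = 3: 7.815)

A dihybrid F₂ with independent assortment and complete dominance at both loci gives a 9:3:3:1 phenotypic ratio.
The 9:3:3:1 ratio has 16 parts, so with N = 683 the expected counts are:
  black short-haired: 683 × 9/16 = 384.1875
  black long-haired: 683 × 3/16 = 128.0625
  brown short-haired: 683 × 3/16 = 128.0625
  brown long-haired: 683 × 1/16 = 42.6875
χ² = Σ (O − E)² / E
  black short-haired: (395 − 384.1875)² / 384.1875 = 0.3043
  black long-haired: (131 − 128.0625)² / 128.0625 = 0.0674
  brown short-haired: (114 − 128.0625)² / 128.0625 = 1.5442
  brown long-haired: (43 − 42.6875)² / 42.6875 = 0.0023
χ² = 0.3043 + 0.0674 + 1.5442 + 0.0023 = 1.9182 ≈ 1.918
Degrees of freedom = 4 − 1 = 3; critical value at α = 0.05 is 7.815.
Since 1.918 < 7.815, we fail to reject the null hypothesis — the data are consistent with the 9:3:3:1 ratio.

1.918; consistent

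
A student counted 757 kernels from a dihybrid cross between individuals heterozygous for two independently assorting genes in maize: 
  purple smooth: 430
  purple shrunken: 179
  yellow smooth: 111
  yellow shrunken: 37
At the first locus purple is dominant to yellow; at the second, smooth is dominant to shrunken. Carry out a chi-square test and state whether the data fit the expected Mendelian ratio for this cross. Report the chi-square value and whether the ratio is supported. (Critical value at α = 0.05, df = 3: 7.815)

18.710; not consistent

A dihybrid F₂ with independent assortment and complete dominance at both loci gives a 9:3:3:1 phenotypic ratio.
The 9:3:3:1 ratio has 16 parts, so with N = 757 the expected counts are:
  purple smooth: 757 × 9/16 = 425.8125
  purple shrunken: 757 × 3/16 = 141.9375
  yellow smooth: 757 × 3/16 = 141.9375
  yellow shrunken: 757 × 1/16 = 47.3125
χ² = Σ (O − E)² / E
  purple smooth: (430 − 425.8125)² / 425.8125 = 0.0412
  purple shrunken: (179 − 141.9375)² / 141.9375 = 9.6777
  yellow smooth: (111 − 141.9375)² / 141.9375 = 6.7433
  yellow shrunken: (37 − 47.3125)² / 47.3125 = 2.2478
χ² = 0.0412 + 9.6777 + 6.7433 + 2.2478 = 18.710
Degrees of freedom = 4 − 1 = 3; critical value at α = 0.05 is 7.815.
Since 18.710 > 7.815, we reject the null hypothesis — the data do not fit the 9:3:3:1 ratio.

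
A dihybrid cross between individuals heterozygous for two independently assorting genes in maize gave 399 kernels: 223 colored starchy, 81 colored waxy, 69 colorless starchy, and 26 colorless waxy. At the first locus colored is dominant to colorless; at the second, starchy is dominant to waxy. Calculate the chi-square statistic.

A dihybrid F₂ with independent assortment and complete dominance at both loci gives a 9:3:3:1 phenotypic ratio.
The 9:3:3:1 ratio has 16 parts, so with N = 399 the expected counts are:
  colored starchy: 399 × 9/16 = 224.4375
  colored waxy: 399 × 3/16 = 74.8125
  colorless starchy: 399 × 3/16 = 74.8125
  colorless waxy: 399 × 1/16 = 24.9375
χ² = Σ (O − E)² / E
  colored starchy: (223 − 224.4375)² / 224.4375 = 0.0092
  colored waxy: (81 − 74.8125)² / 74.8125 = 0.5117
  colorless starchy: (69 − 74.8125)² / 74.8125 = 0.4516
  colorless waxy: (26 − 24.9375)² / 24.9375 = 0.0453
χ² = 0.0092 + 0.5117 + 0.4516 + 0.0453 = 1.0178 ≈ 1.018

1.018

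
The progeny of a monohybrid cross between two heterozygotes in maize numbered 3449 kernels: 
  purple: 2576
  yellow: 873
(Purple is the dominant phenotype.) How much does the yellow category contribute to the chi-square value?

For a monohybrid cross between heterozygotes with complete dominance, the expected phenotypic ratio is 3:1.
Total ratio parts = 4. Expected numbers out of 3449:
  purple: 3449 × 3/4 = 2586.75
  yellow: 3449 × 1/4 = 862.25
Contribution of yellow: (873 − 862.25)² / 862.25 = 0.1340

0.134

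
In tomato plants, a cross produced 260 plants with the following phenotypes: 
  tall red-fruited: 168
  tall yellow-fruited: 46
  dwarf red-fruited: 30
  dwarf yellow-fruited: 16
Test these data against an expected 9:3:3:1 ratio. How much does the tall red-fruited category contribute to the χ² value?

3.235

Under the 9:3:3:1 hypothesis (Σ ratio = 16, N = 260):
  tall red-fruited: 260 × 9/16 = 146.25
  tall yellow-fruited: 260 × 3/16 = 48.75
  dwarf red-fruited: 260 × 3/16 = 48.75
  dwarf yellow-fruited: 260 × 1/16 = 16.25
Contribution of tall red-fruited: (168 − 146.25)² / 146.25 = 3.2346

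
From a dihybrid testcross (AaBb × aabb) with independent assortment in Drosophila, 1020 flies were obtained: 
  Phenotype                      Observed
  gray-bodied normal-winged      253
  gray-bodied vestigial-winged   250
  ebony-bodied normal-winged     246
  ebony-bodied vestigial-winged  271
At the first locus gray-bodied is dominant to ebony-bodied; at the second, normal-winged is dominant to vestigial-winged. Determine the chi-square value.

1.435

A dihybrid testcross with independent assortment gives a 1:1:1:1 ratio.
Expected counts for N = 1020 under a 1:1:1:1 ratio (total parts = 4):
  gray-bodied normal-winged: 1020 × 1/4 = 255
  gray-bodied vestigial-winged: 1020 × 1/4 = 255
  ebony-bodied normal-winged: 1020 × 1/4 = 255
  ebony-bodied vestigial-winged: 1020 × 1/4 = 255
χ² = Σ (O − E)² / E
  gray-bodied normal-winged: (253 − 255)² / 255 = 0.0157
  gray-bodied vestigial-winged: (250 − 255)² / 255 = 0.0980
  ebony-bodied normal-winged: (246 − 255)² / 255 = 0.3176
  ebony-bodied vestigial-winged: (271 − 255)² / 255 = 1.0039
χ² = 0.0157 + 0.0980 + 0.3176 + 1.0039 = 1.4352 ≈ 1.435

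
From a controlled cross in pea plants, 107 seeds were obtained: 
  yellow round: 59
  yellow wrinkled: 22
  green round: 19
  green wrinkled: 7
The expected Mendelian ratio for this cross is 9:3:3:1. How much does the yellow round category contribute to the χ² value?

Total ratio parts = 16. Expected numbers out of 107:
  yellow round: 107 × 9/16 = 60.1875
  yellow wrinkled: 107 × 3/16 = 20.0625
  green round: 107 × 3/16 = 20.0625
  green wrinkled: 107 × 1/16 = 6.6875
Contribution of yellow round: (59 − 60.1875)² / 60.1875 = 0.0234

0.023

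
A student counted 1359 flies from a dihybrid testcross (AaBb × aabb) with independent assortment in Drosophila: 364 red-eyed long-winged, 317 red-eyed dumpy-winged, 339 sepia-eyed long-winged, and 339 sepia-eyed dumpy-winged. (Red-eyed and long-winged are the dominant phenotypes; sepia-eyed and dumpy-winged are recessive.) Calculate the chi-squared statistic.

A dihybrid testcross with independent assortment gives a 1:1:1:1 ratio.
Under the 1:1:1:1 hypothesis (Σ ratio = 4, N = 1359):
  red-eyed long-winged: 1359 × 1/4 = 339.75
  red-eyed dumpy-winged: 1359 × 1/4 = 339.75
  sepia-eyed long-winged: 1359 × 1/4 = 339.75
  sepia-eyed dumpy-winged: 1359 × 1/4 = 339.75
χ² = Σ (O − E)² / E
  red-eyed long-winged: (364 − 339.75)² / 339.75 = 1.7309
  red-eyed dumpy-winged: (317 − 339.75)² / 339.75 = 1.5234
  sepia-eyed long-winged: (339 − 339.75)² / 339.75 = 0.0017
  sepia-eyed dumpy-winged: (339 − 339.75)² / 339.75 = 0.0017
χ² = 1.7309 + 1.5234 + 0.0017 + 0.0017 = 3.2577 ≈ 3.258

3.258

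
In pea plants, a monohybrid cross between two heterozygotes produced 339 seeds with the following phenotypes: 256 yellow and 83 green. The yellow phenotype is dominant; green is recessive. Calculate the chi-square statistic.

For a monohybrid cross between heterozygotes with complete dominance, the expected phenotypic ratio is 3:1.
Expected counts for N = 339 under a 3:1 ratio (total parts = 4):
  yellow: 339 × 3/4 = 254.25
  green: 339 × 1/4 = 84.75
χ² = Σ (O − E)² / E
  yellow: (256 − 254.25)² / 254.25 = 0.0120
  green: (83 − 84.75)² / 84.75 = 0.0361
χ² = 0.0120 + 0.0361 = 0.0481 ≈ 0.048

0.048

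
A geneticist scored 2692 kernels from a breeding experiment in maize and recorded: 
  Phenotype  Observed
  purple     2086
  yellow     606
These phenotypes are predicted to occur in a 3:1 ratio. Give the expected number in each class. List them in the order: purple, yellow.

Under the 3:1 hypothesis (Σ ratio = 4, N = 2692):
  purple: 2692 × 3/4 = 2019
  yellow: 2692 × 1/4 = 673

2019, 673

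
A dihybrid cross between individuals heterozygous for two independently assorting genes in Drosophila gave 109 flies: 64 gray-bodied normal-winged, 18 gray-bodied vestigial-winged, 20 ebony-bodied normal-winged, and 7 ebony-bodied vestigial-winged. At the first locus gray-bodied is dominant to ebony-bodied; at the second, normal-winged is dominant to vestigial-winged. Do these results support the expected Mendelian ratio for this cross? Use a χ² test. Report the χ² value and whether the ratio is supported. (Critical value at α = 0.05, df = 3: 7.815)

A dihybrid F₂ with independent assortment and complete dominance at both loci gives a 9:3:3:1 phenotypic ratio.
Under the 9:3:3:1 hypothesis (Σ ratio = 16, N = 109):
  gray-bodied normal-winged: 109 × 9/16 = 61.3125
  gray-bodied vestigial-winged: 109 × 3/16 = 20.4375
  ebony-bodied normal-winged: 109 × 3/16 = 20.4375
  ebony-bodied vestigial-winged: 109 × 1/16 = 6.8125
χ² = Σ (O − E)² / E
  gray-bodied normal-winged: (64 − 61.3125)² / 61.3125 = 0.1178
  gray-bodied vestigial-winged: (18 − 20.4375)² / 20.4375 = 0.2907
  ebony-bodied normal-winged: (20 − 20.4375)² / 20.4375 = 0.0094
  ebony-bodied vestigial-winged: (7 − 6.8125)² / 6.8125 = 0.0052
χ² = 0.1178 + 0.2907 + 0.0094 + 0.0052 = 0.4231 ≈ 0.423
Degrees of freedom = 4 − 1 = 3; critical value at α = 0.05 is 7.815.
Since 0.423 < 7.815, we fail to reject the null hypothesis — the data are consistent with the 9:3:3:1 ratio.

0.423; consistent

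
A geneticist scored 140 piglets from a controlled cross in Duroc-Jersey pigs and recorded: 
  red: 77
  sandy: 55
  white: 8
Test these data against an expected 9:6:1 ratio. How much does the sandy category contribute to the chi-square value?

0.119

Under the 9:6:1 hypothesis (Σ ratio = 16, N = 140):
  red: 140 × 9/16 = 78.75
  sandy: 140 × 6/16 = 52.5
  white: 140 × 1/16 = 8.75
Contribution of sandy: (55 − 52.5)² / 52.5 = 0.1190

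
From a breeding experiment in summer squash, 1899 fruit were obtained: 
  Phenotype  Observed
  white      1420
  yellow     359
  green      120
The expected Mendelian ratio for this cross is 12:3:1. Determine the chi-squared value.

Total ratio parts = 16. Expected numbers out of 1899:
  white: 1899 × 12/16 = 1424.25
  yellow: 1899 × 3/16 = 356.0625
  green: 1899 × 1/16 = 118.6875
χ² = Σ (O − E)² / E
  white: (1420 − 1424.25)² / 1424.25 = 0.0127
  yellow: (359 − 356.0625)² / 356.0625 = 0.0242
  green: (120 − 118.6875)² / 118.6875 = 0.0145
χ² = 0.0127 + 0.0242 + 0.0145 = 0.0514 ≈ 0.051

0.051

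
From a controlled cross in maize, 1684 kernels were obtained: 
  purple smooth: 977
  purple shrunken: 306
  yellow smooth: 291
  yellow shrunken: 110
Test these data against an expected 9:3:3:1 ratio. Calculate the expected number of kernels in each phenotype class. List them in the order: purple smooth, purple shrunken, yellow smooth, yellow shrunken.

947.25, 315.75, 315.75, 105.25

The 9:3:3:1 ratio has 16 parts, so with N = 1684 the expected counts are:
  purple smooth: 1684 × 9/16 = 947.25
  purple shrunken: 1684 × 3/16 = 315.75
  yellow smooth: 1684 × 3/16 = 315.75
  yellow shrunken: 1684 × 1/16 = 105.25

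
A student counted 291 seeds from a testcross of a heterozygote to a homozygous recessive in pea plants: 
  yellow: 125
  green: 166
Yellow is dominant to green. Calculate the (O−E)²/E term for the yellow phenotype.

2.888

A testcross of a heterozygote (Aa × aa) gives a 1:1 phenotypic ratio.
Expected counts for N = 291 under a 1:1 ratio (total parts = 2):
  yellow: 291 × 1/2 = 145.5
  green: 291 × 1/2 = 145.5
Contribution of yellow: (125 − 145.5)² / 145.5 = 2.8883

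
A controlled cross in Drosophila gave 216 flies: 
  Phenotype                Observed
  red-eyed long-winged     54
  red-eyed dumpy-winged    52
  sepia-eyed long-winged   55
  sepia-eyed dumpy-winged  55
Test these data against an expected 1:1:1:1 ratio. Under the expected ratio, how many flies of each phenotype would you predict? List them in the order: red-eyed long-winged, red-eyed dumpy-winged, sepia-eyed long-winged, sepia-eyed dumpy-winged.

54, 54, 54, 54

Total ratio parts = 4. Expected numbers out of 216:
  red-eyed long-winged: 216 × 1/4 = 54
  red-eyed dumpy-winged: 216 × 1/4 = 54
  sepia-eyed long-winged: 216 × 1/4 = 54
  sepia-eyed dumpy-winged: 216 × 1/4 = 54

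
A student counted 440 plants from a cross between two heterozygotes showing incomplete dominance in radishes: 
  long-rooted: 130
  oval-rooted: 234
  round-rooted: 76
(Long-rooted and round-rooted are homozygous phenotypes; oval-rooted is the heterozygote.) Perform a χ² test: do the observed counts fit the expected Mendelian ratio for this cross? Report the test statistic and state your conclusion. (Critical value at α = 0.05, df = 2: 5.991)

With incomplete dominance, a heterozygote × heterozygote cross gives a 1:2:1 phenotypic ratio.
Under the 1:2:1 hypothesis (Σ ratio = 4, N = 440):
  long-rooted: 440 × 1/4 = 110
  oval-rooted: 440 × 2/4 = 220
  round-rooted: 440 × 1/4 = 110
χ² = Σ (O − E)² / E
  long-rooted: (130 − 110)² / 110 = 3.6364
  oval-rooted: (234 − 220)² / 220 = 0.8909
  round-rooted: (76 − 110)² / 110 = 10.5091
χ² = 3.6364 + 0.8909 + 10.5091 = 15.0364 ≈ 15.036
Degrees of freedom = 3 − 1 = 2; critical value at α = 0.05 is 5.991.
Since 15.036 > 5.991, we reject the null hypothesis — the data do not fit the 1:2:1 ratio.

15.036; not consistent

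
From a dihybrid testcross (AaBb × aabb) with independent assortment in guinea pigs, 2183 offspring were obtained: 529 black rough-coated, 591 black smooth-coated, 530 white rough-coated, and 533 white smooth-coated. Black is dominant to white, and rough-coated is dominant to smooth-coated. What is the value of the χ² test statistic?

A dihybrid testcross with independent assortment gives a 1:1:1:1 ratio.
Total ratio parts = 4. Expected numbers out of 2183:
  black rough-coated: 2183 × 1/4 = 545.75
  black smooth-coated: 2183 × 1/4 = 545.75
  white rough-coated: 2183 × 1/4 = 545.75
  white smooth-coated: 2183 × 1/4 = 545.75
χ² = Σ (O − E)² / E
  black rough-coated: (529 − 545.75)² / 545.75 = 0.5141
  black smooth-coated: (591 − 545.75)² / 545.75 = 3.7518
  white rough-coated: (530 − 545.75)² / 545.75 = 0.4545
  white smooth-coated: (533 − 545.75)² / 545.75 = 0.2979
χ² = 0.5141 + 3.7518 + 0.4545 + 0.2979 = 5.0183 ≈ 5.018

5.018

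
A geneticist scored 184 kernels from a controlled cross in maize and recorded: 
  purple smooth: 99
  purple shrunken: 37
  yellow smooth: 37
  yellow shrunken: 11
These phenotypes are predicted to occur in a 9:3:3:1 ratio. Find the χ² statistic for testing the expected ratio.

0.580

Under the 9:3:3:1 hypothesis (Σ ratio = 16, N = 184):
  purple smooth: 184 × 9/16 = 103.5
  purple shrunken: 184 × 3/16 = 34.5
  yellow smooth: 184 × 3/16 = 34.5
  yellow shrunken: 184 × 1/16 = 11.5
χ² = Σ (O − E)² / E
  purple smooth: (99 − 103.5)² / 103.5 = 0.1957
  purple shrunken: (37 − 34.5)² / 34.5 = 0.1812
  yellow smooth: (37 − 34.5)² / 34.5 = 0.1812
  yellow shrunken: (11 − 11.5)² / 11.5 = 0.0217
χ² = 0.1957 + 0.1812 + 0.1812 + 0.0217 = 0.5798 ≈ 0.580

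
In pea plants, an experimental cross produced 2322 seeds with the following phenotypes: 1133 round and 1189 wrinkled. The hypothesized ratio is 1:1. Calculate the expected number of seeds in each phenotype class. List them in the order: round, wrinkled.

Expected counts for N = 2322 under a 1:1 ratio (total parts = 2):
  round: 2322 × 1/2 = 1161
  wrinkled: 2322 × 1/2 = 1161

1161, 1161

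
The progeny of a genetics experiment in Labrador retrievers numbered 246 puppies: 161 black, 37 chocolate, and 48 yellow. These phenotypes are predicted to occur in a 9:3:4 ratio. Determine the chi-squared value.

8.468

Under the 9:3:4 hypothesis (Σ ratio = 16, N = 246):
  black: 246 × 9/16 = 138.375
  chocolate: 246 × 3/16 = 46.125
  yellow: 246 × 4/16 = 61.5
χ² = Σ (O − E)² / E
  black: (161 − 138.375)² / 138.375 = 3.6993
  chocolate: (37 − 46.125)² / 46.125 = 1.8052
  yellow: (48 − 61.5)² / 61.5 = 2.9634
χ² = 3.6993 + 1.8052 + 2.9634 = 8.4679 ≈ 8.468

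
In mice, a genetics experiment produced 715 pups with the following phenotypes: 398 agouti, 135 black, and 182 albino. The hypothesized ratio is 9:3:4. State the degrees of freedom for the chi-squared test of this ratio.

A goodness-of-fit test with 3 phenotype classes has df = 3 − 1 = 2.

2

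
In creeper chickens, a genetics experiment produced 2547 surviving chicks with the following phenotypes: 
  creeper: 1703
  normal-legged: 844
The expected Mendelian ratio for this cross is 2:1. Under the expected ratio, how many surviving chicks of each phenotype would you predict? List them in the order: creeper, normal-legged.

Total ratio parts = 3. Expected numbers out of 2547:
  creeper: 2547 × 2/3 = 1698
  normal-legged: 2547 × 1/3 = 849

1698, 849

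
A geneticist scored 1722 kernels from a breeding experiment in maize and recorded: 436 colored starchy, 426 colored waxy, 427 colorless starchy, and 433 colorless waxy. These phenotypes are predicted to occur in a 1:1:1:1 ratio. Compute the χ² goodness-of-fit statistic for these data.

0.160

Expected counts for N = 1722 under a 1:1:1:1 ratio (total parts = 4):
  colored starchy: 1722 × 1/4 = 430.5
  colored waxy: 1722 × 1/4 = 430.5
  colorless starchy: 1722 × 1/4 = 430.5
  colorless waxy: 1722 × 1/4 = 430.5
χ² = Σ (O − E)² / E
  colored starchy: (436 − 430.5)² / 430.5 = 0.0703
  colored waxy: (426 − 430.5)² / 430.5 = 0.0470
  colorless starchy: (427 − 430.5)² / 430.5 = 0.0285
  colorless waxy: (433 − 430.5)² / 430.5 = 0.0145
χ² = 0.0703 + 0.0470 + 0.0285 + 0.0145 = 0.1603 ≈ 0.160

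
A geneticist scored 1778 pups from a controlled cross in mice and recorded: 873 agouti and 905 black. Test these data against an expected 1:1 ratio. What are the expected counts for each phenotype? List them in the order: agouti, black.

889, 889

Under the 1:1 hypothesis (Σ ratio = 2, N = 1778):
  agouti: 1778 × 1/2 = 889
  black: 1778 × 1/2 = 889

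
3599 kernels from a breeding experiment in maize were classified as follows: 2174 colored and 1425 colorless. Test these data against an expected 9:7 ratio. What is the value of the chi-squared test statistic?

25.256

Under the 9:7 hypothesis (Σ ratio = 16, N = 3599):
  colored: 3599 × 9/16 = 2024.4375
  colorless: 3599 × 7/16 = 1574.5625
χ² = Σ (O − E)² / E
  colored: (2174 − 2024.4375)² / 2024.4375 = 11.0495
  colorless: (1425 − 1574.5625)² / 1574.5625 = 14.2064
χ² = 11.0495 + 14.2064 = 25.2559 ≈ 25.256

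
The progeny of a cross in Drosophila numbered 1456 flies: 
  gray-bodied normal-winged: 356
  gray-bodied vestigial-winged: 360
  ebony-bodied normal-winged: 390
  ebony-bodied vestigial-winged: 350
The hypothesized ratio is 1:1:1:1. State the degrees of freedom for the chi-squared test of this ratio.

A goodness-of-fit test with 4 phenotype classes has df = 4 − 1 = 3.

3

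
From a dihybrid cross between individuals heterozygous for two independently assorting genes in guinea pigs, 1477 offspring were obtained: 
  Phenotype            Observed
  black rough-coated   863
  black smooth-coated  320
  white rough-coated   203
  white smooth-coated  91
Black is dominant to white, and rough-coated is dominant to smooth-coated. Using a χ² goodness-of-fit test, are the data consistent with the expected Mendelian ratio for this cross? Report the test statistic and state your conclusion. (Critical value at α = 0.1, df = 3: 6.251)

A dihybrid F₂ with independent assortment and complete dominance at both loci gives a 9:3:3:1 phenotypic ratio.
The 9:3:3:1 ratio has 16 parts, so with N = 1477 the expected counts are:
  black rough-coated: 1477 × 9/16 = 830.8125
  black smooth-coated: 1477 × 3/16 = 276.9375
  white rough-coated: 1477 × 3/16 = 276.9375
  white smooth-coated: 1477 × 1/16 = 92.3125
χ² = Σ (O − E)² / E
  black rough-coated: (863 − 830.8125)² / 830.8125 = 1.2470
  black smooth-coated: (320 − 276.9375)² / 276.9375 = 6.6960
  white rough-coated: (203 − 276.9375)² / 276.9375 = 19.7400
  white smooth-coated: (91 − 92.3125)² / 92.3125 = 0.0187
χ² = 1.2470 + 6.6960 + 19.7400 + 0.0187 = 27.7017 ≈ 27.702
Degrees of freedom = 4 − 1 = 3; critical value at α = 0.1 is 6.251.
Since 27.702 > 6.251, we reject the null hypothesis — the data do not fit the 9:3:3:1 ratio.

27.702; not consistent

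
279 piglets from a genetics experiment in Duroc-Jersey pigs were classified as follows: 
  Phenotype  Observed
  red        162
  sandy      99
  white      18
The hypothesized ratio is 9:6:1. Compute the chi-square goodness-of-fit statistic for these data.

0.484

Expected counts for N = 279 under a 9:6:1 ratio (total parts = 16):
  red: 279 × 9/16 = 156.9375
  sandy: 279 × 6/16 = 104.625
  white: 279 × 1/16 = 17.4375
χ² = Σ (O − E)² / E
  red: (162 − 156.9375)² / 156.9375 = 0.1633
  sandy: (99 − 104.625)² / 104.625 = 0.3024
  white: (18 − 17.4375)² / 17.4375 = 0.0181
χ² = 0.1633 + 0.3024 + 0.0181 = 0.4838 ≈ 0.484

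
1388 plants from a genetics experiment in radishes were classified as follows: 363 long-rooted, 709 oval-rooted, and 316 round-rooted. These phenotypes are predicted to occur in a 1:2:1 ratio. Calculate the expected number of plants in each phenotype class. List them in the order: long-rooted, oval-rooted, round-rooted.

347, 694, 347

The 1:2:1 ratio has 4 parts, so with N = 1388 the expected counts are:
  long-rooted: 1388 × 1/4 = 347
  oval-rooted: 1388 × 2/4 = 694
  round-rooted: 1388 × 1/4 = 347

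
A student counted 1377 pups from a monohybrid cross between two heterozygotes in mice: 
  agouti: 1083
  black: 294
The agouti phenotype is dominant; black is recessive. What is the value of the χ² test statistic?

9.780

For a monohybrid cross between heterozygotes with complete dominance, the expected phenotypic ratio is 3:1.
The 3:1 ratio has 4 parts, so with N = 1377 the expected counts are:
  agouti: 1377 × 3/4 = 1032.75
  black: 1377 × 1/4 = 344.25
χ² = Σ (O − E)² / E
  agouti: (1083 − 1032.75)² / 1032.75 = 2.4450
  black: (294 − 344.25)² / 344.25 = 7.3350
χ² = 2.4450 + 7.3350 = 9.780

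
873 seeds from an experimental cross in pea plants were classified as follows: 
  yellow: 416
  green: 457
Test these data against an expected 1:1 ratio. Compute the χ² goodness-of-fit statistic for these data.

1.926

Total ratio parts = 2. Expected numbers out of 873:
  yellow: 873 × 1/2 = 436.5
  green: 873 × 1/2 = 436.5
χ² = Σ (O − E)² / E
  yellow: (416 − 436.5)² / 436.5 = 0.9628
  green: (457 − 436.5)² / 436.5 = 0.9628
χ² = 0.9628 + 0.9628 = 1.9256 ≈ 1.926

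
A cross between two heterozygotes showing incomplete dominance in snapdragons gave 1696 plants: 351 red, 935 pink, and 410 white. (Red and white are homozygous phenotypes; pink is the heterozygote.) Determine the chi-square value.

With incomplete dominance, a heterozygote × heterozygote cross gives a 1:2:1 phenotypic ratio.
Expected counts for N = 1696 under a 1:2:1 ratio (total parts = 4):
  red: 1696 × 1/4 = 424
  pink: 1696 × 2/4 = 848
  white: 1696 × 1/4 = 424
χ² = Σ (O − E)² / E
  red: (351 − 424)² / 424 = 12.5684
  pink: (935 − 848)² / 848 = 8.9257
  white: (410 − 424)² / 424 = 0.4623
χ² = 12.5684 + 8.9257 + 0.4623 = 21.9564 ≈ 21.956

21.956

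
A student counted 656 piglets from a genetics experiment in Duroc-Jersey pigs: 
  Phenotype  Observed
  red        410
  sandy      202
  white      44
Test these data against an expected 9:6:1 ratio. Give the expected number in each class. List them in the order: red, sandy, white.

The 9:6:1 ratio has 16 parts, so with N = 656 the expected counts are:
  red: 656 × 9/16 = 369
  sandy: 656 × 6/16 = 246
  white: 656 × 1/16 = 41

369, 246, 41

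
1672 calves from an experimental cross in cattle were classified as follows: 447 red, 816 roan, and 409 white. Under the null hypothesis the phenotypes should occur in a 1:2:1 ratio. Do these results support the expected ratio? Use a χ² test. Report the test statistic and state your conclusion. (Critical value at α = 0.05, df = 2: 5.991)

2.684; consistent

Expected counts for N = 1672 under a 1:2:1 ratio (total parts = 4):
  red: 1672 × 1/4 = 418
  roan: 1672 × 2/4 = 836
  white: 1672 × 1/4 = 418
χ² = Σ (O − E)² / E
  red: (447 − 418)² / 418 = 2.0120
  roan: (816 − 836)² / 836 = 0.4785
  white: (409 − 418)² / 418 = 0.1938
χ² = 2.0120 + 0.4785 + 0.1938 = 2.6843 ≈ 2.684
Degrees of freedom = 3 − 1 = 2; critical value at α = 0.05 is 5.991.
Since 2.684 < 5.991, we fail to reject the null hypothesis — the data are consistent with the 1:2:1 ratio.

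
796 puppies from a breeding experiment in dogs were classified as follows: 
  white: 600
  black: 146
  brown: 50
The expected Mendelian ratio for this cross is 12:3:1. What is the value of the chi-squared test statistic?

0.087

Expected counts for N = 796 under a 12:3:1 ratio (total parts = 16):
  white: 796 × 12/16 = 597
  black: 796 × 3/16 = 149.25
  brown: 796 × 1/16 = 49.75
χ² = Σ (O − E)² / E
  white: (600 − 597)² / 597 = 0.0151
  black: (146 − 149.25)² / 149.25 = 0.0708
  brown: (50 − 49.75)² / 49.75 = 0.0013
χ² = 0.0151 + 0.0708 + 0.0013 = 0.0872 ≈ 0.087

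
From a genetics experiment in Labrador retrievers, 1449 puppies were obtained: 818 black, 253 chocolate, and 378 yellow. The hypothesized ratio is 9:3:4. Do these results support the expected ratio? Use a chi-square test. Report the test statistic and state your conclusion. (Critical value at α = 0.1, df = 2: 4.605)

1.981; consistent

Total ratio parts = 16. Expected numbers out of 1449:
  black: 1449 × 9/16 = 815.0625
  chocolate: 1449 × 3/16 = 271.6875
  yellow: 1449 × 4/16 = 362.25
χ² = Σ (O − E)² / E
  black: (818 − 815.0625)² / 815.0625 = 0.0106
  chocolate: (253 − 271.6875)² / 271.6875 = 1.2854
  yellow: (378 − 362.25)² / 362.25 = 0.6848
χ² = 0.0106 + 1.2854 + 0.6848 = 1.9808 ≈ 1.981
Degrees of freedom = 3 − 1 = 2; critical value at α = 0.1 is 4.605.
Since 1.981 < 4.605, we fail to reject the null hypothesis — the data are consistent with the 9:3:4 ratio.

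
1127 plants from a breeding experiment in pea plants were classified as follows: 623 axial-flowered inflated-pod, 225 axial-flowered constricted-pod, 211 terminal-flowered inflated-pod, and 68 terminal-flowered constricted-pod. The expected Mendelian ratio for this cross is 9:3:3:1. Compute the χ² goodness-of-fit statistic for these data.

Expected counts for N = 1127 under a 9:3:3:1 ratio (total parts = 16):
  axial-flowered inflated-pod: 1127 × 9/16 = 633.9375
  axial-flowered constricted-pod: 1127 × 3/16 = 211.3125
  terminal-flowered inflated-pod: 1127 × 3/16 = 211.3125
  terminal-flowered constricted-pod: 1127 × 1/16 = 70.4375
χ² = Σ (O − E)² / E
  axial-flowered inflated-pod: (623 − 633.9375)² / 633.9375 = 0.1887
  axial-flowered constricted-pod: (225 − 211.3125)² / 211.3125 = 0.8866
  terminal-flowered inflated-pod: (211 − 211.3125)² / 211.3125 = 0.0005
  terminal-flowered constricted-pod: (68 − 70.4375)² / 70.4375 = 0.0844
χ² = 0.1887 + 0.8866 + 0.0005 + 0.0844 = 1.1602 ≈ 1.160

1.160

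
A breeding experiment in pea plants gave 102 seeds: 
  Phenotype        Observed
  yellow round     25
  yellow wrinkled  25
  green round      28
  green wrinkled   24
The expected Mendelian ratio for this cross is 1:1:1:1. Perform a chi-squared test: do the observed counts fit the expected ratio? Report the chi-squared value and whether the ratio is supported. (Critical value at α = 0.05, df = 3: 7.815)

The 1:1:1:1 ratio has 4 parts, so with N = 102 the expected counts are:
  yellow round: 102 × 1/4 = 25.5
  yellow wrinkled: 102 × 1/4 = 25.5
  green round: 102 × 1/4 = 25.5
  green wrinkled: 102 × 1/4 = 25.5
χ² = Σ (O − E)² / E
  yellow round: (25 − 25.5)² / 25.5 = 0.0098
  yellow wrinkled: (25 − 25.5)² / 25.5 = 0.0098
  green round: (28 − 25.5)² / 25.5 = 0.2451
  green wrinkled: (24 − 25.5)² / 25.5 = 0.0882
χ² = 0.0098 + 0.0098 + 0.2451 + 0.0882 = 0.3529 ≈ 0.353
Degrees of freedom = 4 − 1 = 3; critical value at α = 0.05 is 7.815.
Since 0.353 < 7.815, we fail to reject the null hypothesis — the data are consistent with the 1:1:1:1 ratio.

0.353; consistent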